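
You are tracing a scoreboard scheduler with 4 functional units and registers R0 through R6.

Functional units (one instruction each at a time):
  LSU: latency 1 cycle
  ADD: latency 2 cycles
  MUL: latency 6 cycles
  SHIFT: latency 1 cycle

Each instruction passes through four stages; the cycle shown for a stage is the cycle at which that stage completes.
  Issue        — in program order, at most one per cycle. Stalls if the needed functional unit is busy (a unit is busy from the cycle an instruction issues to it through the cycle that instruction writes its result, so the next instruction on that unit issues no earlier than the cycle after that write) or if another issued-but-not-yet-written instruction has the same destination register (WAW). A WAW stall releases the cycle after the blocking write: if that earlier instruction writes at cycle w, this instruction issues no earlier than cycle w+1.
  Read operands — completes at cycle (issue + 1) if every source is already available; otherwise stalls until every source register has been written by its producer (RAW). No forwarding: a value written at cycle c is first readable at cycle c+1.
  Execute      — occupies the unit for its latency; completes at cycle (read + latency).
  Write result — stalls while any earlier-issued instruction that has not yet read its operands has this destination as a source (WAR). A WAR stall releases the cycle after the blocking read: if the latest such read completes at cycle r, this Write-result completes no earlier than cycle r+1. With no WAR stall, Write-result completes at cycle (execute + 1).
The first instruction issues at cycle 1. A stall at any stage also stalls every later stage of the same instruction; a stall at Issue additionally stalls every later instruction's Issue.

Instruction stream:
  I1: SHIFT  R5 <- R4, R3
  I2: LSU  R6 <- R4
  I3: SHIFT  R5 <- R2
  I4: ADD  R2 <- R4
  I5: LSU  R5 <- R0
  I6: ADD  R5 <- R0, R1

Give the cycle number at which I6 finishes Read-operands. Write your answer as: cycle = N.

cycle 1: I1 dispatched to SHIFT
cycle 2: I1 operands ready | I2 dispatched to LSU
cycle 3: I1 complete | I2 operands ready
cycle 4: R5←I1 | I2 complete
cycle 5: R6←I2 | I3 dispatched to SHIFT
cycle 6: I3 operands ready | I4 dispatched to ADD
cycle 7: I3 complete | I4 operands ready
cycle 8: R5←I3
cycle 9: I4 complete | I5 dispatched to LSU
cycle 10: R2←I4 | I5 operands ready
cycle 11: I5 complete
cycle 12: R5←I5
cycle 13: I6 dispatched to ADD
cycle 14: I6 operands ready
cycle 16: I6 complete
cycle 17: R5←I6

cycle = 14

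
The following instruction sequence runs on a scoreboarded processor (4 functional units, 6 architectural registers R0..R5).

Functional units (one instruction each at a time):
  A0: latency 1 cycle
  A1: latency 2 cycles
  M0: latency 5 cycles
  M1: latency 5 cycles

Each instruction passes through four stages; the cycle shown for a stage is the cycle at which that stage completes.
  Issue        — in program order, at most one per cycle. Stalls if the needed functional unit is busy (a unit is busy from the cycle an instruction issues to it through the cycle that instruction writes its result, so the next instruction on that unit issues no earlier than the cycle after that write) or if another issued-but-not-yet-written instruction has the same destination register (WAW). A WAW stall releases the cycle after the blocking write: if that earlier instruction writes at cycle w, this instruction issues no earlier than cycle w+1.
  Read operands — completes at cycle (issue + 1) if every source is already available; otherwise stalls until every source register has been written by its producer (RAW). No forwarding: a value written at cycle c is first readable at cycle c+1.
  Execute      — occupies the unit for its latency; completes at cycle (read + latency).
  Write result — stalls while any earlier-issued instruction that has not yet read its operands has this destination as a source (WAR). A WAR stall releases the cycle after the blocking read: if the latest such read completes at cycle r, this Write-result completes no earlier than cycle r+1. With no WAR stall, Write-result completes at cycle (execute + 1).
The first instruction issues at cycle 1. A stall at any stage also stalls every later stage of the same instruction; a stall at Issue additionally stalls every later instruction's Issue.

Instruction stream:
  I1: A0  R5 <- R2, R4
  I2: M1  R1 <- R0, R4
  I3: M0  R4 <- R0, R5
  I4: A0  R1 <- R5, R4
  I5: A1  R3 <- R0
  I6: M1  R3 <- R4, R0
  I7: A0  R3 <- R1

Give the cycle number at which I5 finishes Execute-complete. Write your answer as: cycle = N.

cycle = 14

[I1] 1/2/3/4
[I2] 2/3/8/9
[I3] 3/5/10/11  (RAW R5: wait I1 write@4)
[I4] 10/12/13/14  (WAW R1: wait I2 write@9; RAW R4: wait I3 write@11)
[I5] 11/12/14/15
[I6] 16/17/22/23  (WAW R3: wait I5 write@15)
[I7] 24/25/26/27  (WAW R3: wait I6 write@23)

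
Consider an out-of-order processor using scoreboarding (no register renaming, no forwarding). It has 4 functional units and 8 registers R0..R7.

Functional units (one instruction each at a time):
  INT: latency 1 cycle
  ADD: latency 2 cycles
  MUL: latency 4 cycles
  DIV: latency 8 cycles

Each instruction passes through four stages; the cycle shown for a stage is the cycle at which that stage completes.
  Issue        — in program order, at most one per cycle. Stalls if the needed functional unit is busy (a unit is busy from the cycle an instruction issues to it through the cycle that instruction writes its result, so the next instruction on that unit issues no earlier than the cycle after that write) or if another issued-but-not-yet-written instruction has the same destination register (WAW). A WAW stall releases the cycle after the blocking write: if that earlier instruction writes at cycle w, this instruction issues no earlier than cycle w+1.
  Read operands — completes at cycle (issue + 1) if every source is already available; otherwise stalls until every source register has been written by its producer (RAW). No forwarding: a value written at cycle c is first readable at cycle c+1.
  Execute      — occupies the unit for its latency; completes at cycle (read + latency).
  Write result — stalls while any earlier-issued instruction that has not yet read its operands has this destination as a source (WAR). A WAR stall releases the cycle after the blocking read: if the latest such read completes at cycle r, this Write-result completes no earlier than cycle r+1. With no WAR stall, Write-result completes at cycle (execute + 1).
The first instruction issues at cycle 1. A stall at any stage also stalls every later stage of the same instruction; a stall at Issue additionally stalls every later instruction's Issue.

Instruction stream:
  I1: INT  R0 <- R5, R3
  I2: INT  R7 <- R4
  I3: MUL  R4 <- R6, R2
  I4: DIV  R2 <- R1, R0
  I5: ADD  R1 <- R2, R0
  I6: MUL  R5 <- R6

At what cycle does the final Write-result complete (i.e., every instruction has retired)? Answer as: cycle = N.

cycle = 21

cycle 1: I1→INT
cycle 2: I1 RO
cycle 3: I1 EX
cycle 4: I1 WR R0
cycle 5: I2→INT
cycle 6: I2 RO · I3→MUL
cycle 7: I2 EX · I3 RO · I4→DIV
cycle 8: I2 WR R7 · I4 RO · I5→ADD
cycle 11: I3 EX
cycle 12: I3 WR R4
cycle 13: I6→MUL
cycle 14: I6 RO
cycle 16: I4 EX
cycle 17: I4 WR R2
cycle 18: I5 RO · I6 EX
cycle 19: I6 WR R5
cycle 20: I5 EX
cycle 21: I5 WR R1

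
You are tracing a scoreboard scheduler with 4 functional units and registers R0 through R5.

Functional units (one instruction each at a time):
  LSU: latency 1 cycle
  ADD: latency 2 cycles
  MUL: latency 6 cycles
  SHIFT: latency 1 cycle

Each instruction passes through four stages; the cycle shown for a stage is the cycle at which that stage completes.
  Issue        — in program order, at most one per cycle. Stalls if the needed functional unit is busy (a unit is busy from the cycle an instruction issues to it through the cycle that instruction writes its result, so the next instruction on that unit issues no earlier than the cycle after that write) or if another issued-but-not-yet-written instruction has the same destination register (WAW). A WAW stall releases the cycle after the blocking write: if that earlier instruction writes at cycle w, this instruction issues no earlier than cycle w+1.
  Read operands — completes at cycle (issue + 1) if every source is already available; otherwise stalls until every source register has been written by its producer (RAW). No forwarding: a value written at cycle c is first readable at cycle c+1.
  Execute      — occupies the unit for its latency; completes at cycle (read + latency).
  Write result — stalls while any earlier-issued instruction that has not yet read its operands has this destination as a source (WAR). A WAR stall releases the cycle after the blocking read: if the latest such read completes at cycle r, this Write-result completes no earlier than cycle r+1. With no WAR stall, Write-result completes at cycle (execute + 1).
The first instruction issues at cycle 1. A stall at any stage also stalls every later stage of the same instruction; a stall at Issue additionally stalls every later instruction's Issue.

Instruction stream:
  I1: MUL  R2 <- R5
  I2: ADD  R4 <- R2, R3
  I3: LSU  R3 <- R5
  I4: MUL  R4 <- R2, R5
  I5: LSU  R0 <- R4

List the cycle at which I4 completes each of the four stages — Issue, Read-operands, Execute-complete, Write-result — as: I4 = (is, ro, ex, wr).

I1 -> (1, 2, 8, 9)
I2 -> (2, 10, 12, 13)  // RAW R2: wait I1 write@9
I3 -> (3, 4, 5, 11)  // WAR R3: wait I2 read@10
I4 -> (14, 15, 21, 22)  // WAW R4: wait I2 write@13
I5 -> (15, 23, 24, 25)  // RAW R4: wait I4 write@22

I4 = (14, 15, 21, 22)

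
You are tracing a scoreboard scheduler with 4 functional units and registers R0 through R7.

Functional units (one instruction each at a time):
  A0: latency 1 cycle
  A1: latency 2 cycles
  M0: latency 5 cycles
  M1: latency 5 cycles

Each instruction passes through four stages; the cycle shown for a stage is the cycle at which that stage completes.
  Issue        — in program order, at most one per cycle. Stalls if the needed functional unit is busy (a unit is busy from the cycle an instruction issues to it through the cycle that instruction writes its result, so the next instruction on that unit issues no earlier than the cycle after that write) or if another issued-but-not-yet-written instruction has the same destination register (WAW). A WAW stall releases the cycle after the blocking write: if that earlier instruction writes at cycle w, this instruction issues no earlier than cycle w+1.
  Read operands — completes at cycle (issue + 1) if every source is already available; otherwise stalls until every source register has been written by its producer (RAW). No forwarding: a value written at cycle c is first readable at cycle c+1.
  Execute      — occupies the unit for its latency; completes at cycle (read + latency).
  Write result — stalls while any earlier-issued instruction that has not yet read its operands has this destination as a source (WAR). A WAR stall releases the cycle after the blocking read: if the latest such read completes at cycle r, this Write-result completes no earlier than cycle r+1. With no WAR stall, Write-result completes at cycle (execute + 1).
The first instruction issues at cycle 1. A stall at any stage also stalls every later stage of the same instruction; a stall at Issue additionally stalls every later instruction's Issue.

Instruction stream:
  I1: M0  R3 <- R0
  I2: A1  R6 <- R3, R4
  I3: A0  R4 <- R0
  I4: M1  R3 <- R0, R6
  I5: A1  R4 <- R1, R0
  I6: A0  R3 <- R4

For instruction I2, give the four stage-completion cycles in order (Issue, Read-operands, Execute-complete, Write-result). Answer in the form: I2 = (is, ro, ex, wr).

I1 -> (1, 2, 7, 8)
I2 -> (2, 9, 11, 12)  // RAW R3: wait I1 write@8
I3 -> (3, 4, 5, 10)  // WAR R4: wait I2 read@9
I4 -> (9, 13, 18, 19)  // WAW R3: wait I1 write@8, RAW R6: wait I2 write@12
I5 -> (13, 14, 16, 17)  // struct: A1 busy until I2 writes@12
I6 -> (20, 21, 22, 23)  // WAW R3: wait I4 write@19

I2 = (2, 9, 11, 12)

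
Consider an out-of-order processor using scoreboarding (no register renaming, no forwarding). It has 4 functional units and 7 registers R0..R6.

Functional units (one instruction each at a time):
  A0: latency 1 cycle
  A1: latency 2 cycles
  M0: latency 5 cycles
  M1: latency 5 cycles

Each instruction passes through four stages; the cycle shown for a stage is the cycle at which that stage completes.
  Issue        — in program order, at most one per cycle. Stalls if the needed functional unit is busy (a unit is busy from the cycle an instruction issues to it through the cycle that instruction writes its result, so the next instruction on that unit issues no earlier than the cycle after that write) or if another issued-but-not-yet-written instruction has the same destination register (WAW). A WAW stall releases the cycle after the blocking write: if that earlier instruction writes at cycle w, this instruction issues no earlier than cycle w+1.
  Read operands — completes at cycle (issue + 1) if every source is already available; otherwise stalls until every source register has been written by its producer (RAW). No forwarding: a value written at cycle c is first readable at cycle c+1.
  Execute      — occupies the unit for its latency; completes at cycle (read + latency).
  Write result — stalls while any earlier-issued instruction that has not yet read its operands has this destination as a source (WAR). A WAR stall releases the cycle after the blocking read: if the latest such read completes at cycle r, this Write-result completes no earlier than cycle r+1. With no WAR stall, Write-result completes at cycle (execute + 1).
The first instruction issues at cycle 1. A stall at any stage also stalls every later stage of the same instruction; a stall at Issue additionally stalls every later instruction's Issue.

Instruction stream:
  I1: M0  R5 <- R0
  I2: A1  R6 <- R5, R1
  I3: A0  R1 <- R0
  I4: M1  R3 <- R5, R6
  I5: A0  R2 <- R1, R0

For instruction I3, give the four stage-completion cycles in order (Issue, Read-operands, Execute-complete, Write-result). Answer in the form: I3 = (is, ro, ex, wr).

1) issue 1, read 2, done 7, write 8
2) issue 2, read 9, done 11, write 12  <RAW R5: wait I1 write@8>
3) issue 3, read 4, done 5, write 10  <WAR R1: wait I2 read@9>
4) issue 4, read 13, done 18, write 19  <RAW R6: wait I2 write@12>
5) issue 11, read 12, done 13, write 14  <struct: A0 busy until I3 writes@10>

I3 = (3, 4, 5, 10)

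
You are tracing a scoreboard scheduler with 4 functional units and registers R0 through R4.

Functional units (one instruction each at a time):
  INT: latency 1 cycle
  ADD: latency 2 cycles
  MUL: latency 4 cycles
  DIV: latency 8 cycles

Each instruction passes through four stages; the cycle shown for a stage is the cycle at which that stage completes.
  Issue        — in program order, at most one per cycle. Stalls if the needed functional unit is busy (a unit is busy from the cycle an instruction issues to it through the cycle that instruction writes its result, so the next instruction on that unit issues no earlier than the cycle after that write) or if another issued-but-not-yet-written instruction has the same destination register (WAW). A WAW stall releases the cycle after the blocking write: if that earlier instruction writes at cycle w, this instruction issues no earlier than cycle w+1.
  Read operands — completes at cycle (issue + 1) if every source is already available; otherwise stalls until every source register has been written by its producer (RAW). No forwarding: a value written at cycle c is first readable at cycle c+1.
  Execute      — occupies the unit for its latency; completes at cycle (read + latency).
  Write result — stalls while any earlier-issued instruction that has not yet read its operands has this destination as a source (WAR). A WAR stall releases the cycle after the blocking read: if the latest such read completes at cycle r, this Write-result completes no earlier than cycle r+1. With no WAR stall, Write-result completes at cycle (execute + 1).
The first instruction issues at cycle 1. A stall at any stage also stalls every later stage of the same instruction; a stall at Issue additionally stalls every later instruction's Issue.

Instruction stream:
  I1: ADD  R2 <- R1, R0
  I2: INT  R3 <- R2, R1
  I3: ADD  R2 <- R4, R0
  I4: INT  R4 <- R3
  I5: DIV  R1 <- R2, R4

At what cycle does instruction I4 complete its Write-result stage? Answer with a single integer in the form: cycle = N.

[1] issue I1 (ADD)
[2] I1 read-ops | issue I2 (INT)
[4] I1 finished on ADD
[5] I1→R2
[6] I2 read-ops | issue I3 (ADD)
[7] I2 finished on INT | I3 read-ops
[8] I2→R3
[9] I3 finished on ADD | issue I4 (INT)
[10] I3→R2 | I4 read-ops | issue I5 (DIV)
[11] I4 finished on INT
[12] I4→R4
[13] I5 read-ops
[21] I5 finished on DIV
[22] I5→R1

cycle = 12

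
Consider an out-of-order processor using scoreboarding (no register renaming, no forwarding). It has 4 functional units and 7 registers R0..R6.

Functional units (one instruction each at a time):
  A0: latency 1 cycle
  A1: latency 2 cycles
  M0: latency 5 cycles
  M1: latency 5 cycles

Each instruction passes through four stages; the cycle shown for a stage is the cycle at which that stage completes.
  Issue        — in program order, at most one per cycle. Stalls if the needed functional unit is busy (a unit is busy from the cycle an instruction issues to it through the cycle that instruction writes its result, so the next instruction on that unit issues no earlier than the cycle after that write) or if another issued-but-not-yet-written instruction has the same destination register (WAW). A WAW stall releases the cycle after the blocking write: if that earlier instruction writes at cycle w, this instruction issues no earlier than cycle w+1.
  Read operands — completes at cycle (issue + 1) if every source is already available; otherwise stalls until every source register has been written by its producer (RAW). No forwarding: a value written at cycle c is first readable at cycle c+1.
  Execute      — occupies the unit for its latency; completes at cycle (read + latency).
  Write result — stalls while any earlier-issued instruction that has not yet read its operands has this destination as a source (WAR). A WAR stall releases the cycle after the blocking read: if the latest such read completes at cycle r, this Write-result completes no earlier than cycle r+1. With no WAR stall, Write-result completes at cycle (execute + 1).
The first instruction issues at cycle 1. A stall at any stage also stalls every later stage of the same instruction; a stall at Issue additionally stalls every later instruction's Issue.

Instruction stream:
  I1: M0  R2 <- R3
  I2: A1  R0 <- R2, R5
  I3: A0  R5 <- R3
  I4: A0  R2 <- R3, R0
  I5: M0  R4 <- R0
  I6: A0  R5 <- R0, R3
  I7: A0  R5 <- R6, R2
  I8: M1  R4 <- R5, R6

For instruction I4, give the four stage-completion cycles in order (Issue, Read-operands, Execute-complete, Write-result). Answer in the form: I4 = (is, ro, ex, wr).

I4 = (11, 13, 14, 15)

c1: issue I1 (M0)
c2: I1 read-ops | issue I2 (A1)
c3: issue I3 (A0)
c4: I3 read-ops
c5: I3 finished on A0
c7: I1 finished on M0
c8: I1→R2
c9: I2 read-ops
c10: I3→R5
c11: I2 finished on A1 | issue I4 (A0)
c12: I2→R0 | issue I5 (M0)
c13: I4 read-ops | I5 read-ops
c14: I4 finished on A0
c15: I4→R2
c16: issue I6 (A0)
c17: I6 read-ops
c18: I5 finished on M0 | I6 finished on A0
c19: I5→R4 | I6→R5
c20: issue I7 (A0)
c21: I7 read-ops | issue I8 (M1)
c22: I7 finished on A0
c23: I7→R5
c24: I8 read-ops
c29: I8 finished on M1
c30: I8→R4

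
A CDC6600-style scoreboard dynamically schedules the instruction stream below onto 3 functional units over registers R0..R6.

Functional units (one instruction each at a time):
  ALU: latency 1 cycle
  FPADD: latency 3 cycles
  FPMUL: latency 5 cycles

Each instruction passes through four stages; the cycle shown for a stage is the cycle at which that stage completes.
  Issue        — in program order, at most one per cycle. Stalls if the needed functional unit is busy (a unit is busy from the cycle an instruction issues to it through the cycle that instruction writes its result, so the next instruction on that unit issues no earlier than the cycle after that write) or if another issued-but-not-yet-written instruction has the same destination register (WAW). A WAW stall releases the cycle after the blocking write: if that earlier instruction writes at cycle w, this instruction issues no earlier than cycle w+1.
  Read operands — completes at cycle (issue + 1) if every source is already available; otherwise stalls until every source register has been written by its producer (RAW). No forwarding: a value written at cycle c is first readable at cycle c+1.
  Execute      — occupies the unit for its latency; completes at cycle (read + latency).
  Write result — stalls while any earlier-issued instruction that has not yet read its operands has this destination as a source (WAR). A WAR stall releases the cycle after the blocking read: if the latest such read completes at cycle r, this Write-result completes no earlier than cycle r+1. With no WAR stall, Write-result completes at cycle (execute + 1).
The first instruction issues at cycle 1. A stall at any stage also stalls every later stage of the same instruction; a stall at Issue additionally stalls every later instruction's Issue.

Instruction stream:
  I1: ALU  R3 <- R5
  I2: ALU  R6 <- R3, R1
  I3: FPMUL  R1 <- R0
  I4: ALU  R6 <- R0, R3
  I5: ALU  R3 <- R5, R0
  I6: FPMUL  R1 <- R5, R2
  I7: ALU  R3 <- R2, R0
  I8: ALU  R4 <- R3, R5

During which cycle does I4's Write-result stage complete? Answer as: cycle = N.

c1: I1→ALU
c2: I1 RO
c3: I1 EX
c4: I1 WR R3
c5: I2→ALU
c6: I2 RO, I3→FPMUL
c7: I2 EX, I3 RO
c8: I2 WR R6
c9: I4→ALU
c10: I4 RO
c11: I4 EX
c12: I3 EX, I4 WR R6
c13: I3 WR R1, I5→ALU
c14: I5 RO, I6→FPMUL
c15: I5 EX, I6 RO
c16: I5 WR R3
c17: I7→ALU
c18: I7 RO
c19: I7 EX
c20: I6 EX, I7 WR R3
c21: I6 WR R1, I8→ALU
c22: I8 RO
c23: I8 EX
c24: I8 WR R4

cycle = 12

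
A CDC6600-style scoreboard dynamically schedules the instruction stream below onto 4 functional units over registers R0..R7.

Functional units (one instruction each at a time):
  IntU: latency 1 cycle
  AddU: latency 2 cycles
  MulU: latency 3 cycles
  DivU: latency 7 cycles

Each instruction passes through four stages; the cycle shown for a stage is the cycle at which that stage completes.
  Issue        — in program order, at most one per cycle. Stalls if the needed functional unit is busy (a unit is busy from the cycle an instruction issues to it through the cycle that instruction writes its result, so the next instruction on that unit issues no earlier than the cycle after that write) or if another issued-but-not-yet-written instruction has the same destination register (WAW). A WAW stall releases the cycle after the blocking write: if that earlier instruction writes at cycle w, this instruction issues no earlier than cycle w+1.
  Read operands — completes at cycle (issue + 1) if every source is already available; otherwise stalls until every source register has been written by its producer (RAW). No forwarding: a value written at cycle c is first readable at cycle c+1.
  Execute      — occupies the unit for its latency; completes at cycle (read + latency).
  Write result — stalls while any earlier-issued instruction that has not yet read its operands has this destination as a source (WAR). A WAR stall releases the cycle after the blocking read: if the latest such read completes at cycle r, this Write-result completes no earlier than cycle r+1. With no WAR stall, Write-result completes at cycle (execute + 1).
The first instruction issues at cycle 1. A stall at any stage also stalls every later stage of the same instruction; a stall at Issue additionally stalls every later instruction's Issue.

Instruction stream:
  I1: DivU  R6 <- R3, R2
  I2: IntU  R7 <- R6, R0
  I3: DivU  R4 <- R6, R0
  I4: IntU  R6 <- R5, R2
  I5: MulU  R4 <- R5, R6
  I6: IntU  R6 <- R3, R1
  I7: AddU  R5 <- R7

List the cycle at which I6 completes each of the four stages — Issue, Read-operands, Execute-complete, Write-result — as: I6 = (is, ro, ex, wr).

I6 = (22, 23, 24, 25)

[I1] 1/2/9/10
[I2] 2/11/12/13  (RAW R6: wait I1 write@10)
[I3] 11/12/19/20  (struct: DivU busy until I1 writes@10)
[I4] 14/15/16/17  (struct: IntU busy until I2 writes@13)
[I5] 21/22/25/26  (WAW R4: wait I3 write@20)
[I6] 22/23/24/25
[I7] 23/24/26/27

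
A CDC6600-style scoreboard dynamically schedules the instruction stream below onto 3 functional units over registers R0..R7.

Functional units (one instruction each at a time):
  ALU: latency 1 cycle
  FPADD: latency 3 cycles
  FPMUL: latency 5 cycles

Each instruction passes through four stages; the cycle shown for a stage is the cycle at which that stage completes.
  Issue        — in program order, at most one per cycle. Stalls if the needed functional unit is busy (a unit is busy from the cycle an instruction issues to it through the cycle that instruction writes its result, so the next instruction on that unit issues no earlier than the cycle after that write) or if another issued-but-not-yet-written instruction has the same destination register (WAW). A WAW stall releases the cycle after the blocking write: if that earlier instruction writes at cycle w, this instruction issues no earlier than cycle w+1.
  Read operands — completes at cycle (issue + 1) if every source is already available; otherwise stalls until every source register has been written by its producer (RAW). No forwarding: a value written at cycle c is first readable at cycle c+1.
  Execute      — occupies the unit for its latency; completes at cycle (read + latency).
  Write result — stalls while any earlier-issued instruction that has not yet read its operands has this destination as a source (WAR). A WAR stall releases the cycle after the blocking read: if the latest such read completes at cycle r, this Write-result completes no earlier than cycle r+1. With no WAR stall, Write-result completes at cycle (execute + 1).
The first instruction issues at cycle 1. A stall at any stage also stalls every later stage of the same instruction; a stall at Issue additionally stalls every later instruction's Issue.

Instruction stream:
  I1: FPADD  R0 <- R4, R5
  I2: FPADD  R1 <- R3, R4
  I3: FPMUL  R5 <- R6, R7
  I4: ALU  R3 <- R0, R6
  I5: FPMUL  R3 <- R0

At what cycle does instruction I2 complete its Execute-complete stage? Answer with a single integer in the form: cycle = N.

c1: I1 issues→FPADD
c2: I1 reads
c5: I1 exec-done
c6: I1 writes R0
c7: I2 issues→FPADD
c8: I2 reads; I3 issues→FPMUL
c9: I3 reads; I4 issues→ALU
c10: I4 reads
c11: I2 exec-done; I4 exec-done
c12: I2 writes R1; I4 writes R3
c14: I3 exec-done
c15: I3 writes R5
c16: I5 issues→FPMUL
c17: I5 reads
c22: I5 exec-done
c23: I5 writes R3

cycle = 11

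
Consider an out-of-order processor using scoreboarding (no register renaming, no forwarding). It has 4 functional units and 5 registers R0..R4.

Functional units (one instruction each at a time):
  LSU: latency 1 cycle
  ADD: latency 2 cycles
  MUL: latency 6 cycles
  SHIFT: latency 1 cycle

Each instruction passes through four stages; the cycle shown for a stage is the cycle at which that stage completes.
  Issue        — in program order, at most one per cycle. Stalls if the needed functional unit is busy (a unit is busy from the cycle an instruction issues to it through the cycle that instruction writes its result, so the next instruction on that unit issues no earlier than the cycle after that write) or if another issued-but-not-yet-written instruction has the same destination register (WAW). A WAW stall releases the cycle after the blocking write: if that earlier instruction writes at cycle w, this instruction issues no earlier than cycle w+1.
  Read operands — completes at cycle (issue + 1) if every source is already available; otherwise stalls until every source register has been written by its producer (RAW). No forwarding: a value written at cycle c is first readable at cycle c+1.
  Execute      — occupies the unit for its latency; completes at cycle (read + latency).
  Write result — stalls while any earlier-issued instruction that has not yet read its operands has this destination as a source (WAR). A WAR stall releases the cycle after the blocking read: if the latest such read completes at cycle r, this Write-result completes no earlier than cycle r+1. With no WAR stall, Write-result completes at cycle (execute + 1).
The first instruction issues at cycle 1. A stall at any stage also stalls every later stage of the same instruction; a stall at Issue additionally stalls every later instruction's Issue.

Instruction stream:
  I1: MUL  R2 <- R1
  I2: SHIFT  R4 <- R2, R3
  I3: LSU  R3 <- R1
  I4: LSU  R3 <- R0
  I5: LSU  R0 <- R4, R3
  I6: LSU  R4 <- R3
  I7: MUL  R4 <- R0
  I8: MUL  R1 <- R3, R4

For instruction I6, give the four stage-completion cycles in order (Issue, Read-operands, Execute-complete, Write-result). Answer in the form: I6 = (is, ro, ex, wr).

I6 = (20, 21, 22, 23)

cycle 1: issue I1 (MUL)
cycle 2: I1 read-ops | issue I2 (SHIFT)
cycle 3: issue I3 (LSU)
cycle 4: I3 read-ops
cycle 5: I3 finished on LSU
cycle 8: I1 finished on MUL
cycle 9: I1→R2
cycle 10: I2 read-ops
cycle 11: I2 finished on SHIFT | I3→R3
cycle 12: I2→R4 | issue I4 (LSU)
cycle 13: I4 read-ops
cycle 14: I4 finished on LSU
cycle 15: I4→R3
cycle 16: issue I5 (LSU)
cycle 17: I5 read-ops
cycle 18: I5 finished on LSU
cycle 19: I5→R0
cycle 20: issue I6 (LSU)
cycle 21: I6 read-ops
cycle 22: I6 finished on LSU
cycle 23: I6→R4
cycle 24: issue I7 (MUL)
cycle 25: I7 read-ops
cycle 31: I7 finished on MUL
cycle 32: I7→R4
cycle 33: issue I8 (MUL)
cycle 34: I8 read-ops
cycle 40: I8 finished on MUL
cycle 41: I8→R1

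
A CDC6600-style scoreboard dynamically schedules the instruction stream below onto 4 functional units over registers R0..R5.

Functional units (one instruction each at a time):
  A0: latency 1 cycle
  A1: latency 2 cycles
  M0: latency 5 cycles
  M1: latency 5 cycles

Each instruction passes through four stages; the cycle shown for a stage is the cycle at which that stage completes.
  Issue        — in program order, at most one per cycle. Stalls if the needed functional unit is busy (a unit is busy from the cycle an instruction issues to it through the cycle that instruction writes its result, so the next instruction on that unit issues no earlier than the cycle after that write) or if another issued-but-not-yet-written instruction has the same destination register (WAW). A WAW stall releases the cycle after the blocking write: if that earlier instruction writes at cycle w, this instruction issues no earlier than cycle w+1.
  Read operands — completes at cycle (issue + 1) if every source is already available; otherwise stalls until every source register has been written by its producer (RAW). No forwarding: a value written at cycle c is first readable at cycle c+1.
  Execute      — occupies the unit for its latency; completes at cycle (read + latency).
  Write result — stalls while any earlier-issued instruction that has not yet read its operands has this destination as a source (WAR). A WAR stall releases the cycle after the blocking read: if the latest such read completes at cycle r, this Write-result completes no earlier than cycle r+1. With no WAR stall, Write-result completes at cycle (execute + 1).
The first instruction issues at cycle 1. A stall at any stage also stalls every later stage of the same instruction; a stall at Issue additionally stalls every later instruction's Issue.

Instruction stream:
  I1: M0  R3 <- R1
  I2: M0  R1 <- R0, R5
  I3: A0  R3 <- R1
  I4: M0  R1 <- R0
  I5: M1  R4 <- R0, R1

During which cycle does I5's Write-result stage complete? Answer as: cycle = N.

cycle = 31

I1: IS=1 RO=2 EX=7 WR=8
I2: IS=9 RO=10 EX=15 WR=16  [struct: M0 busy until I1 writes@8]
I3: IS=10 RO=17 EX=18 WR=19  [RAW R1: wait I2 write@16]
I4: IS=17 RO=18 EX=23 WR=24  [struct: M0 busy until I2 writes@16]
I5: IS=18 RO=25 EX=30 WR=31  [RAW R1: wait I4 write@24]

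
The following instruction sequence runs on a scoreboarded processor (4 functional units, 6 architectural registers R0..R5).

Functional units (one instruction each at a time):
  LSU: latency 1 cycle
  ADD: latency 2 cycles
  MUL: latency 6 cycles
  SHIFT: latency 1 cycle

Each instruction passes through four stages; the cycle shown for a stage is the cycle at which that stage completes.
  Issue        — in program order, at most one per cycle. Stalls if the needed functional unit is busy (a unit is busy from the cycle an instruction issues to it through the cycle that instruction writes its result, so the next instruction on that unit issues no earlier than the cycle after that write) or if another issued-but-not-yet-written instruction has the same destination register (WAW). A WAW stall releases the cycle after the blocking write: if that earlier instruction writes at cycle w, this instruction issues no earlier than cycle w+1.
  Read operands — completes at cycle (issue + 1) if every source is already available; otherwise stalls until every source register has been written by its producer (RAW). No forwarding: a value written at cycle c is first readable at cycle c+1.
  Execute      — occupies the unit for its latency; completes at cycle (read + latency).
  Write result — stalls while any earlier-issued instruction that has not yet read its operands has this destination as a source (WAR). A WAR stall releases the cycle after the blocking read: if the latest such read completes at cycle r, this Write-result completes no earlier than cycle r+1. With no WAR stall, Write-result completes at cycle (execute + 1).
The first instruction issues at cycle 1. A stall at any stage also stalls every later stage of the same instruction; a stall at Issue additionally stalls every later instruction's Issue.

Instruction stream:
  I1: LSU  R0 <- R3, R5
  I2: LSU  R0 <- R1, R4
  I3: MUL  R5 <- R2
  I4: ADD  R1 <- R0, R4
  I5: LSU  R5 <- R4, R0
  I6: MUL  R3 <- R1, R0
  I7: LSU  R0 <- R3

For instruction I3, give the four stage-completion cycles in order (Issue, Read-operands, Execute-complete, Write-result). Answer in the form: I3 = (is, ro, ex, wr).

cycle 1: I1 dispatched to LSU
cycle 2: I1 operands ready
cycle 3: I1 complete
cycle 4: R0←I1
cycle 5: I2 dispatched to LSU
cycle 6: I2 operands ready; I3 dispatched to MUL
cycle 7: I2 complete; I3 operands ready; I4 dispatched to ADD
cycle 8: R0←I2
cycle 9: I4 operands ready
cycle 11: I4 complete
cycle 12: R1←I4
cycle 13: I3 complete
cycle 14: R5←I3
cycle 15: I5 dispatched to LSU
cycle 16: I5 operands ready; I6 dispatched to MUL
cycle 17: I5 complete; I6 operands ready
cycle 18: R5←I5
cycle 19: I7 dispatched to LSU
cycle 23: I6 complete
cycle 24: R3←I6
cycle 25: I7 operands ready
cycle 26: I7 complete
cycle 27: R0←I7

I3 = (6, 7, 13, 14)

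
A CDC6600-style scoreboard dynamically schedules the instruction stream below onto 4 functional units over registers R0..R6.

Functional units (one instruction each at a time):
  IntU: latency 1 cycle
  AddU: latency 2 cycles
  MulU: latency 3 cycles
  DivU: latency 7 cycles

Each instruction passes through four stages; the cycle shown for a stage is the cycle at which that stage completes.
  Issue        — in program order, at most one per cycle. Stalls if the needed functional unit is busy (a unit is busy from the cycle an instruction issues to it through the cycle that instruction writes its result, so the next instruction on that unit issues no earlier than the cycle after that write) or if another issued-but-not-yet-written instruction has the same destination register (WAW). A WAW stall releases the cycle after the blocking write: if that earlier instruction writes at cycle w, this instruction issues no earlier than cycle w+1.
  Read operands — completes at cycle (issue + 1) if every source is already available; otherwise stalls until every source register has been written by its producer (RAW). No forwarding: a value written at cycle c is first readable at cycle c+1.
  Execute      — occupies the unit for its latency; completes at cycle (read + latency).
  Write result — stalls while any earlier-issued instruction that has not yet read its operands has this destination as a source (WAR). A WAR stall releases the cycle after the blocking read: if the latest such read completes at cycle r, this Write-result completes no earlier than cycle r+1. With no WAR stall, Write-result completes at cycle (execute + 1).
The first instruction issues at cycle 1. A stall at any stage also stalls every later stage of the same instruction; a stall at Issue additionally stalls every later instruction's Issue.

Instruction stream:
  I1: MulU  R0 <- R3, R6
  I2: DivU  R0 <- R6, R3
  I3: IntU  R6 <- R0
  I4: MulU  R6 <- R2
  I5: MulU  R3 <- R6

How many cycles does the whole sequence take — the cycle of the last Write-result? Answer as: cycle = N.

c1: issue I1 (MulU)
c2: I1 read-ops
c5: I1 finished on MulU
c6: I1→R0
c7: issue I2 (DivU)
c8: I2 read-ops | issue I3 (IntU)
c15: I2 finished on DivU
c16: I2→R0
c17: I3 read-ops
c18: I3 finished on IntU
c19: I3→R6
c20: issue I4 (MulU)
c21: I4 read-ops
c24: I4 finished on MulU
c25: I4→R6
c26: issue I5 (MulU)
c27: I5 read-ops
c30: I5 finished on MulU
c31: I5→R3

cycle = 31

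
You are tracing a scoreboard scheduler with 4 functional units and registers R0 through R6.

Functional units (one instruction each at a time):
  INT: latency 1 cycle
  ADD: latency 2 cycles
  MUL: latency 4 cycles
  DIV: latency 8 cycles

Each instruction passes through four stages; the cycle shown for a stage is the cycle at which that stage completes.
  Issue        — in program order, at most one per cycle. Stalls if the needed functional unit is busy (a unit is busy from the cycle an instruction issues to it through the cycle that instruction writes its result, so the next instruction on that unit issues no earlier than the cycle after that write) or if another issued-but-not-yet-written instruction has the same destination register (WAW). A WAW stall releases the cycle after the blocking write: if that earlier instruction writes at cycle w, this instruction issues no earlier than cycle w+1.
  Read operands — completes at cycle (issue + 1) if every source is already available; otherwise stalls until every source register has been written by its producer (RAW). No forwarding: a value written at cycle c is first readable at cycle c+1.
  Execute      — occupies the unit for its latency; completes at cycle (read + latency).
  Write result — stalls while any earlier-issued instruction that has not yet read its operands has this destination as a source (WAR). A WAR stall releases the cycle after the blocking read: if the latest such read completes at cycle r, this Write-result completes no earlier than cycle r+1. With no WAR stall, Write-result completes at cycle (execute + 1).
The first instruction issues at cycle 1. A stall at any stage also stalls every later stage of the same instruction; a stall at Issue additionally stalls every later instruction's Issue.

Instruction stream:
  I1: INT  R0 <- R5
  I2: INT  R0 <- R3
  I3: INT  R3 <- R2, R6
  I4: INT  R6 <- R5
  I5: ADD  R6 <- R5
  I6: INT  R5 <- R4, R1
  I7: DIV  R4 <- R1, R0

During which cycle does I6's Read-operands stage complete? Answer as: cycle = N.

cycle = 19

[1] issue I1 (INT)
[2] I1 read-ops
[3] I1 finished on INT
[4] I1→R0
[5] issue I2 (INT)
[6] I2 read-ops
[7] I2 finished on INT
[8] I2→R0
[9] issue I3 (INT)
[10] I3 read-ops
[11] I3 finished on INT
[12] I3→R3
[13] issue I4 (INT)
[14] I4 read-ops
[15] I4 finished on INT
[16] I4→R6
[17] issue I5 (ADD)
[18] I5 read-ops · issue I6 (INT)
[19] I6 read-ops · issue I7 (DIV)
[20] I5 finished on ADD · I6 finished on INT · I7 read-ops
[21] I5→R6 · I6→R5
[28] I7 finished on DIV
[29] I7→R4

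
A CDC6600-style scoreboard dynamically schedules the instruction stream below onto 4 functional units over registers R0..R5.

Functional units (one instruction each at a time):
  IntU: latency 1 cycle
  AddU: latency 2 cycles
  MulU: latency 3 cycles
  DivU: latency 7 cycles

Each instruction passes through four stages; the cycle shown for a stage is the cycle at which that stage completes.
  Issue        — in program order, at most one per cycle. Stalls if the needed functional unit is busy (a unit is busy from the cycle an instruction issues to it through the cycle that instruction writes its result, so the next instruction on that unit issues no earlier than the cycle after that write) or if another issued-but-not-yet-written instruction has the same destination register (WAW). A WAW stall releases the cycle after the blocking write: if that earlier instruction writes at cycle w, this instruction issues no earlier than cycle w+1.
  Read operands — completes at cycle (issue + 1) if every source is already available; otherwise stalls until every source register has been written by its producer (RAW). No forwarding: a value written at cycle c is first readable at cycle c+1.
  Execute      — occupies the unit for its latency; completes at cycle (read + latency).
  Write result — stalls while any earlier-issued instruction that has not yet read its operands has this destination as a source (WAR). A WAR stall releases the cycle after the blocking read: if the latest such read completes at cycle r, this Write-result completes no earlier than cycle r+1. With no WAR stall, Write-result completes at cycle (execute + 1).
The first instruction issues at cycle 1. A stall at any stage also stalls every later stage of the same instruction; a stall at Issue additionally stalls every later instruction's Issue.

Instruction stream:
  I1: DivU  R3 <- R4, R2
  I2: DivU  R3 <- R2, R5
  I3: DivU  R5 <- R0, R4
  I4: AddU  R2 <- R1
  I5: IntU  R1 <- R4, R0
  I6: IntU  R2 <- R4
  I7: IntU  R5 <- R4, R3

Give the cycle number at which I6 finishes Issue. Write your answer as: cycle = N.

[1] I1 issues→DivU
[2] I1 reads
[9] I1 exec-done
[10] I1 writes R3
[11] I2 issues→DivU
[12] I2 reads
[19] I2 exec-done
[20] I2 writes R3
[21] I3 issues→DivU
[22] I3 reads, I4 issues→AddU
[23] I4 reads, I5 issues→IntU
[24] I5 reads
[25] I4 exec-done, I5 exec-done
[26] I4 writes R2, I5 writes R1
[27] I6 issues→IntU
[28] I6 reads
[29] I3 exec-done, I6 exec-done
[30] I3 writes R5, I6 writes R2
[31] I7 issues→IntU
[32] I7 reads
[33] I7 exec-done
[34] I7 writes R5

cycle = 27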